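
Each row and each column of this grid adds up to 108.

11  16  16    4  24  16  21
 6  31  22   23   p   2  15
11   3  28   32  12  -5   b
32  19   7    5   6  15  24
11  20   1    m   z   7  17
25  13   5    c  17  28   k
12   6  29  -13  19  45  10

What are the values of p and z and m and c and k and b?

p = 9, z = 21, m = 31, c = 26, k = -6, b = 27

The known cells in row 2 total 99, leaving 108 − 99 = 9 for the blank.
The known cells in column 5 total 87, leaving 108 − 87 = 21 for the blank.
The known cells in row 5 total 77, leaving 108 − 77 = 31 for the blank.
The known cells in row 3 total 81, leaving 108 − 81 = 27 for the blank.
The known cells in column 7 total 114, leaving 108 − 114 = -6 for the blank.
The known cells in row 6 total 82, leaving 108 − 82 = 26 for the blank.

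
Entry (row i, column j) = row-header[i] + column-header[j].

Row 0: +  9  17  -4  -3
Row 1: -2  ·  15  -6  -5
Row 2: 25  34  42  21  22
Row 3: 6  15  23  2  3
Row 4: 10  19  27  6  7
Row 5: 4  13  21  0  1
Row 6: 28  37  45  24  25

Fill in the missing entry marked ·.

-2 + 9 = 7.

7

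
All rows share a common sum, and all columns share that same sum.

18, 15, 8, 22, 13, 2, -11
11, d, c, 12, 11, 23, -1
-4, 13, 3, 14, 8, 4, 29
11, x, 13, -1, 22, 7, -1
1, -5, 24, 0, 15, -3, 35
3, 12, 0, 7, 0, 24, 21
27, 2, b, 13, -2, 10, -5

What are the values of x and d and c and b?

Rows 1 and 3 both sum to 67, so that's the common total.
Row 4 has 11 + 13 − 1 + 22 + 7 − 1 = 51; the blank must be 67 − 51 = 16.
Column 2 has 15 + 13 + 16 − 5 + 12 + 2 = 53; the blank must be 67 − 53 = 14.
Row 2 has 11 + 14 + 12 + 11 + 23 − 1 = 70; the blank must be 67 − 70 = -3.
Row 7 has 27 + 2 + 13 − 2 + 10 − 5 = 45; the blank must be 67 − 45 = 22.

x = 16, d = 14, c = -3, b = 22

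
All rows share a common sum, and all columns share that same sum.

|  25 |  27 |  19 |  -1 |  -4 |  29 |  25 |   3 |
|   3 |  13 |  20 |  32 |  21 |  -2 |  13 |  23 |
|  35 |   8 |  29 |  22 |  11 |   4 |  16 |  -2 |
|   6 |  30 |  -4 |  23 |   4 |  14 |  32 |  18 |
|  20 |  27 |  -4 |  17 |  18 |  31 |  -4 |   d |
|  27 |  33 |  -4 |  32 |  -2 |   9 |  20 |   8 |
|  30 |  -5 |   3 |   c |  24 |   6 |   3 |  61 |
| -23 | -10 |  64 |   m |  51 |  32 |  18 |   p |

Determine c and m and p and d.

c = 1, m = -3, p = -6, d = 18

Rows 1 and 2 both sum to 123, so that's the common total.
Row 5 has 20 + 27 − 4 + 17 + 18 + 31 − 4 = 105; the blank must be 123 − 105 = 18.
Row 7 has 30 − 5 + 3 + 24 + 6 + 3 + 61 = 122; the blank must be 123 − 122 = 1.
Column 8 has 3 + 23 − 2 + 18 + 18 + 8 + 61 = 129; the blank must be 123 − 129 = -6.
Row 8 has -23 − 10 + 64 + 51 + 32 + 18 − 6 = 126; the blank must be 123 − 126 = -3.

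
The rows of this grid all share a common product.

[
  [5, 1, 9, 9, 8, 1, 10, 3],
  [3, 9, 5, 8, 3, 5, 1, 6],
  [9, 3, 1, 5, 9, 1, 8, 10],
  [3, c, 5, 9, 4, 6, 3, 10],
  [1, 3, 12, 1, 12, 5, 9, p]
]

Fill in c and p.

c = 1, p = 5

Rows 1 and 3 each multiply to 97200, so every row has product 97200.
Row 4: 3×5×9×4×6×3×10 = 97200, so the missing entry is 97200 ÷ 97200 = 1.
Row 5: 1×3×12×1×12×5×9 = 19440, so the missing entry is 97200 ÷ 19440 = 5.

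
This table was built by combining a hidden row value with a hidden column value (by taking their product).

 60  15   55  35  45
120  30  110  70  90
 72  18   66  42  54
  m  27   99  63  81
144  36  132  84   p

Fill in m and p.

Each row is a constant multiple of every other row — this is a multiplication table with the headers hidden.
Row 4 is 63/35 = 9/5 times row 1, so its entry in column 1 is 60 × 9/5 = 108.
Row 5 is 84/35 = 12/5 times row 1, so its entry in column 5 is 45 × 12/5 = 108.

m = 108, p = 108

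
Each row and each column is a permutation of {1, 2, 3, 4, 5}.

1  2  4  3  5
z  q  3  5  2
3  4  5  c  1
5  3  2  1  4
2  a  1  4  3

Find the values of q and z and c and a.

q = 1, z = 4, c = 2, a = 5

For row 2, column 1: column 1 already has {1, 2, 3, 5}; that leaves 4.
Cell (2,2): row 2 already has {2, 3, 4, 5} → 1.
At (row 3, col 4): row 3 already has {1, 3, 4, 5}, so the value is 2.
At (row 5, col 2): row 5 already has {1, 2, 3, 4}, so the value is 5.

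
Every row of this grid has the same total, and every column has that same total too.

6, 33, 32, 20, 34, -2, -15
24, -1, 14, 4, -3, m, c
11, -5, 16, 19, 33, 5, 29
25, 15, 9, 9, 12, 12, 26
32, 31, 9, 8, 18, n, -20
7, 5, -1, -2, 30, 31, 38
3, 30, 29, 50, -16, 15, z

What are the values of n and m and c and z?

n = 30, m = 17, c = 53, z = -3

Rows 1 and 3 both sum to 108, so that's the common total.
The known cells in row 7 total 111, leaving 108 − 111 = -3 for the blank.
The known cells in column 7 total 55, leaving 108 − 55 = 53 for the blank.
The known cells in row 5 total 78, leaving 108 − 78 = 30 for the blank.
The known cells in row 2 total 91, leaving 108 − 91 = 17 for the blank.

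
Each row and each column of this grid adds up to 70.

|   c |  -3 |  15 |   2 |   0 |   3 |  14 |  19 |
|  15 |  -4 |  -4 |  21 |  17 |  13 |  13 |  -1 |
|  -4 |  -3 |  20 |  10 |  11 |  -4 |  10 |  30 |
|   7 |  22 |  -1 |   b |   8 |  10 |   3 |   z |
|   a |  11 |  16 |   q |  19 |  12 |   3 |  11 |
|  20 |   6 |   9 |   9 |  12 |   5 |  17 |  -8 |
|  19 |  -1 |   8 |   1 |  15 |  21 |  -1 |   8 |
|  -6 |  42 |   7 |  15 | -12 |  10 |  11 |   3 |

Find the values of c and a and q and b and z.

c = 20, a = -1, q = -1, b = 13, z = 8

The known cells in row 1 total 50, leaving 70 − 50 = 20 for the blank.
The known cells in column 1 total 71, leaving 70 − 71 = -1 for the blank.
The known cells in row 5 total 71, leaving 70 − 71 = -1 for the blank.
The known cells in column 8 total 62, leaving 70 − 62 = 8 for the blank.
The known cells in row 4 total 57, leaving 70 − 57 = 13 for the blank.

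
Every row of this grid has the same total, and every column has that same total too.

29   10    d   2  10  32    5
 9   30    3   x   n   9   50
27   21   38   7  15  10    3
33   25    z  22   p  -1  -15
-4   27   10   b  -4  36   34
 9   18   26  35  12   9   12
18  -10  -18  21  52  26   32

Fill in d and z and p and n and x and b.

d = 33, z = 29, p = 28, n = 8, x = 12, b = 22

Rows 3 and 6 both sum to 121, so that's the common total.
Row 5: -4 + 27 + 10 − 4 + 36 + 34 = 99, so its missing entry is 121 − 99 = 22.
Row 1: 29 + 10 + 2 + 10 + 32 + 5 = 88, so its missing entry is 121 − 88 = 33.
Column 3: 33 + 3 + 38 + 10 + 26 − 18 = 92, so its missing entry is 121 − 92 = 29.
Row 4: 33 + 25 + 29 + 22 − 1 − 15 = 93, so its missing entry is 121 − 93 = 28.
Column 5: 10 + 15 + 28 − 4 + 12 + 52 = 113, so its missing entry is 121 − 113 = 8.
Row 2: 9 + 30 + 3 + 8 + 9 + 50 = 109, so its missing entry is 121 − 109 = 12.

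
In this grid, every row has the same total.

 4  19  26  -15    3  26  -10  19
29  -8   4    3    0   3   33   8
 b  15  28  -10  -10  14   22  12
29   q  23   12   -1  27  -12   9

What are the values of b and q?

The complete rows each total 72.
Row 3 is missing 72 − 71 = 1 (since 15 + 28 − 10 − 10 + 14 + 22 + 12 = 71).
Row 4 is missing 72 − 87 = -15 (since 29 + 23 + 12 − 1 + 27 − 12 + 9 = 87).

b = 1, q = -15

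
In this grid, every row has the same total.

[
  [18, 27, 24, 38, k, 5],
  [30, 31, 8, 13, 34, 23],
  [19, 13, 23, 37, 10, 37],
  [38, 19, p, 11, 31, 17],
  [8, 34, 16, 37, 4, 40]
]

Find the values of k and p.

k = 27, p = 23

The complete rows each total 139.
Row 1 is missing 139 − 112 = 27 (since 18 + 27 + 24 + 38 + 5 = 112).
Row 4 is missing 139 − 116 = 23 (since 38 + 19 + 11 + 31 + 17 = 116).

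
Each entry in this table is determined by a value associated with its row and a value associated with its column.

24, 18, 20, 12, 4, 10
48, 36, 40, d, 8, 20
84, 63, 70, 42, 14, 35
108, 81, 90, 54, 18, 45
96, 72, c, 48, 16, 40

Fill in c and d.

Each row is a constant multiple of every other row — this is a multiplication table with the headers hidden.
Row 5 is 96/24 = 4/1 times row 1, so its entry in column 3 is 20 × 4/1 = 80.
Row 2 is 48/24 = 2/1 times row 1, so its entry in column 4 is 12 × 2/1 = 24.

c = 80, d = 24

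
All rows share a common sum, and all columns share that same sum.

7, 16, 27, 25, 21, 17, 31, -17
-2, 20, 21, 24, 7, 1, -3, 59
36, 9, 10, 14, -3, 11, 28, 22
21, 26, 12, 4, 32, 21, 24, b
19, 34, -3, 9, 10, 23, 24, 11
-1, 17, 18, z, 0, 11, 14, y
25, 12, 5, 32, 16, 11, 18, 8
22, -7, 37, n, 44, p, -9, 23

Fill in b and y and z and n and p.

b = -13, y = 34, z = 34, n = -15, p = 32

Rows 1 and 2 both sum to 127, so that's the common total.
Row 4 has 21 + 26 + 12 + 4 + 32 + 21 + 24 = 140; the blank must be 127 − 140 = -13.
Column 8 has -17 + 59 + 22 − 13 + 11 + 8 + 23 = 93; the blank must be 127 − 93 = 34.
Row 6 has -1 + 17 + 18 + 0 + 11 + 14 + 34 = 93; the blank must be 127 − 93 = 34.
Column 4 has 25 + 24 + 14 + 4 + 9 + 34 + 32 = 142; the blank must be 127 − 142 = -15.
Row 8 has 22 − 7 + 37 − 15 + 44 − 9 + 23 = 95; the blank must be 127 − 95 = 32.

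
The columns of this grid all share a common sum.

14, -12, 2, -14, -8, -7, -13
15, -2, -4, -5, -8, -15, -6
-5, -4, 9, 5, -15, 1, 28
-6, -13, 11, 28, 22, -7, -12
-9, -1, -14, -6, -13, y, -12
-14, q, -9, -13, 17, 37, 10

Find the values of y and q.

The complete columns each total -5.
Column 6 is missing -5 − 9 = -14 (since -7 − 15 + 1 − 7 + 37 = 9).
Column 2 is missing -5 − (-32) = 27 (since -12 − 2 − 4 − 13 − 1 = -32).

y = -14, q = 27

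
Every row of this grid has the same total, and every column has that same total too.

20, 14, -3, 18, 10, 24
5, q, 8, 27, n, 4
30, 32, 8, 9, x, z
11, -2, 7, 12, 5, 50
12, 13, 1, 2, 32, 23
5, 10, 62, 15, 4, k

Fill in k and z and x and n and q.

Rows 1 and 4 both sum to 83, so that's the common total.
Row 6: 5 + 10 + 62 + 15 + 4 = 96, so its missing entry is 83 − 96 = -13.
Column 2: 14 + 32 − 2 + 13 + 10 = 67, so its missing entry is 83 − 67 = 16.
Row 2: 5 + 16 + 8 + 27 + 4 = 60, so its missing entry is 83 − 60 = 23.
Column 5: 10 + 23 + 5 + 32 + 4 = 74, so its missing entry is 83 − 74 = 9.
Row 3: 30 + 32 + 8 + 9 + 9 = 88, so its missing entry is 83 − 88 = -5.

k = -13, z = -5, x = 9, n = 23, q = 16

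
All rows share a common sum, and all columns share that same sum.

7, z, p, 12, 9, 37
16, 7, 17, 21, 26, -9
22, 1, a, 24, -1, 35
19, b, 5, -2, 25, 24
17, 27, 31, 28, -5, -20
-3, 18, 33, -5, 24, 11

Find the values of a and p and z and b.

Rows 2 and 5 both sum to 78, so that's the common total.
Row 4: 19 + 5 − 2 + 25 + 24 = 71, so its missing entry is 78 − 71 = 7.
Column 2: 7 + 1 + 7 + 27 + 18 = 60, so its missing entry is 78 − 60 = 18.
Row 1: 7 + 18 + 12 + 9 + 37 = 83, so its missing entry is 78 − 83 = -5.
Row 3: 22 + 1 + 24 − 1 + 35 = 81, so its missing entry is 78 − 81 = -3.

a = -3, p = -5, z = 18, b = 7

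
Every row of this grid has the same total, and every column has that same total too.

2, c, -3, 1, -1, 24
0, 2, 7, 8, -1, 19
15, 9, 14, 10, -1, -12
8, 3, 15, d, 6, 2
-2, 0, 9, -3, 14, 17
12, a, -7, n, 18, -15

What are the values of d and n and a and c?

Rows 2 and 3 both sum to 35, so that's the common total.
Row 4 has 8 + 3 + 15 + 6 + 2 = 34; the blank must be 35 − 34 = 1.
Column 4 has 1 + 8 + 10 + 1 − 3 = 17; the blank must be 35 − 17 = 18.
Row 6 has 12 − 7 + 18 + 18 − 15 = 26; the blank must be 35 − 26 = 9.
Row 1 has 2 − 3 + 1 − 1 + 24 = 23; the blank must be 35 − 23 = 12.

d = 1, n = 18, a = 9, c = 12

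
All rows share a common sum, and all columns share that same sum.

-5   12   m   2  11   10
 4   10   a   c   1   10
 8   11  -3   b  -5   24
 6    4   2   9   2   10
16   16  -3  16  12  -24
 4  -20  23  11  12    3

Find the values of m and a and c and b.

m = 3, a = 11, c = -3, b = -2

Rows 4 and 5 both sum to 33, so that's the common total.
Row 3 has 8 + 11 − 3 − 5 + 24 = 35; the blank must be 33 − 35 = -2.
Row 1 has -5 + 12 + 2 + 11 + 10 = 30; the blank must be 33 − 30 = 3.
Column 3 has 3 − 3 + 2 − 3 + 23 = 22; the blank must be 33 − 22 = 11.
Row 2 has 4 + 10 + 11 + 1 + 10 = 36; the blank must be 33 − 36 = -3.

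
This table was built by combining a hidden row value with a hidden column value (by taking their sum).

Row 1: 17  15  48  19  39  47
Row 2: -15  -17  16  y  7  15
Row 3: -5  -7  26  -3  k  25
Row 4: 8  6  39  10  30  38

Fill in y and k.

y = -13, k = 17

The difference between any two rows is the same in every column — this is an addition table with the headers hidden.
Row 2 minus row 1 is 16 − 48 = -32, so its entry in column 4 is 19 + (-32) = -13.
Row 3 minus row 1 is 26 − 48 = -22, so its entry in column 5 is 39 + (-22) = 17.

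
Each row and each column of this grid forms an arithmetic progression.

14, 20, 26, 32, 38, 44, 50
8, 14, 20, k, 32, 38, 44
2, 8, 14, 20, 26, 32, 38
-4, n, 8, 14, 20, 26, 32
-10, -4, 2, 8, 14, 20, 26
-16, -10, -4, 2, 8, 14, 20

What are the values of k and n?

Along each row the entries change by 6 per step; down each column they change by -6.
Row 2: from 8 at column 1, stepping by 6 to column 4 gives 26.
Row 4: from -4 at column 1, stepping by 6 to column 2 gives 2.

k = 26, n = 2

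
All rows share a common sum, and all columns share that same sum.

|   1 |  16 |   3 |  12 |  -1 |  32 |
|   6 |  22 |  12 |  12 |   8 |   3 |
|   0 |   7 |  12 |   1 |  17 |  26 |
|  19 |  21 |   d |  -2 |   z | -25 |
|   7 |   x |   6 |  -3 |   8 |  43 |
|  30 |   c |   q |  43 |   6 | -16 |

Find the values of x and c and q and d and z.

x = 2, c = -5, q = 5, d = 25, z = 25

Rows 1 and 2 both sum to 63, so that's the common total.
The known cells in column 5 total 38, leaving 63 − 38 = 25 for the blank.
The known cells in row 4 total 38, leaving 63 − 38 = 25 for the blank.
The known cells in row 5 total 61, leaving 63 − 61 = 2 for the blank.
The known cells in column 2 total 68, leaving 63 − 68 = -5 for the blank.
The known cells in row 6 total 58, leaving 63 − 58 = 5 for the blank.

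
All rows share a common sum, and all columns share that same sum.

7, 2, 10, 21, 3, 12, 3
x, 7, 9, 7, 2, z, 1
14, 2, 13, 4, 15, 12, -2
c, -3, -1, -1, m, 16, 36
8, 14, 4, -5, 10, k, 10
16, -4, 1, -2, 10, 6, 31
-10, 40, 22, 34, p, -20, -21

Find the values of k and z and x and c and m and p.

k = 17, z = 15, x = 17, c = 6, m = 5, p = 13

Rows 1 and 3 both sum to 58, so that's the common total.
The known cells in row 7 total 45, leaving 58 − 45 = 13 for the blank.
The known cells in column 5 total 53, leaving 58 − 53 = 5 for the blank.
The known cells in row 4 total 52, leaving 58 − 52 = 6 for the blank.
The known cells in row 5 total 41, leaving 58 − 41 = 17 for the blank.
The known cells in column 6 total 43, leaving 58 − 43 = 15 for the blank.
The known cells in row 2 total 41, leaving 58 − 41 = 17 for the blank.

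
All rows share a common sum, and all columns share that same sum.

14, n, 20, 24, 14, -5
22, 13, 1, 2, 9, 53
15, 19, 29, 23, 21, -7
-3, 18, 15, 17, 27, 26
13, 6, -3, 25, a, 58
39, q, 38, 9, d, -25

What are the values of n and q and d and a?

Rows 2 and 3 both sum to 100, so that's the common total.
The known cells in row 1 total 67, leaving 100 − 67 = 33 for the blank.
The known cells in column 2 total 89, leaving 100 − 89 = 11 for the blank.
The known cells in row 6 total 72, leaving 100 − 72 = 28 for the blank.
The known cells in row 5 total 99, leaving 100 − 99 = 1 for the blank.

n = 33, q = 11, d = 28, a = 1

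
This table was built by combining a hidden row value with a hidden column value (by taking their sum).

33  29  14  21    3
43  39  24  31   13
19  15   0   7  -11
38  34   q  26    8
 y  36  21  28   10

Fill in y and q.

The difference between any two rows is the same in every column — this is an addition table with the headers hidden.
Row 5 minus row 1 is 10 − 3 = 7, so its entry in column 1 is 33 + 7 = 40.
Row 4 minus row 1 is 8 − 3 = 5, so its entry in column 3 is 14 + 5 = 19.

y = 40, q = 19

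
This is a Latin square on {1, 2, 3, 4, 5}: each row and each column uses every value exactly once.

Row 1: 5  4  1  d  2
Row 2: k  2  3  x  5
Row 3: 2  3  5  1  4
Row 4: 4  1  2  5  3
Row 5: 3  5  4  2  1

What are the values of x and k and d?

For row 2, column 1: column 1 already has {2, 3, 4, 5}; that leaves 1.
Cell (1,4): row 1 already has {1, 2, 4, 5} → 3.
At (row 2, col 4): row 2 already has {1, 2, 3, 5}, so the value is 4.

x = 4, k = 1, d = 3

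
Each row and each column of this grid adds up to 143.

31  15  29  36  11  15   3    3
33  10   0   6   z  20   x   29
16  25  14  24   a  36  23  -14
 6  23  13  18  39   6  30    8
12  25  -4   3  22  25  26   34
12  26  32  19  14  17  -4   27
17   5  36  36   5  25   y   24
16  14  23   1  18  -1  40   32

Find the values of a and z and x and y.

Row 7: 17 + 5 + 36 + 36 + 5 + 25 + 24 = 148, so its missing entry is 143 − 148 = -5.
Column 7: 3 + 23 + 30 + 26 − 4 − 5 + 40 = 113, so its missing entry is 143 − 113 = 30.
Row 3: 16 + 25 + 14 + 24 + 36 + 23 − 14 = 124, so its missing entry is 143 − 124 = 19.
Row 2: 33 + 10 + 0 + 6 + 20 + 30 + 29 = 128, so its missing entry is 143 − 128 = 15.

a = 19, z = 15, x = 30, y = -5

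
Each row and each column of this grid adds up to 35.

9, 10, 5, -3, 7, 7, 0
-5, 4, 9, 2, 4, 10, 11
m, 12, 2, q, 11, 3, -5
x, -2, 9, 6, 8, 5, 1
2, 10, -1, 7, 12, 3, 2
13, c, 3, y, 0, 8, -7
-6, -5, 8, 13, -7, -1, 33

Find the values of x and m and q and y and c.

Column 2 has 10 + 4 + 12 − 2 + 10 − 5 = 29; the blank must be 35 − 29 = 6.
Row 4 has -2 + 9 + 6 + 8 + 5 + 1 = 27; the blank must be 35 − 27 = 8.
Column 1 has 9 − 5 + 8 + 2 + 13 − 6 = 21; the blank must be 35 − 21 = 14.
Row 3 has 14 + 12 + 2 + 11 + 3 − 5 = 37; the blank must be 35 − 37 = -2.
Row 6 has 13 + 6 + 3 + 0 + 8 − 7 = 23; the blank must be 35 − 23 = 12.

x = 8, m = 14, q = -2, y = 12, c = 6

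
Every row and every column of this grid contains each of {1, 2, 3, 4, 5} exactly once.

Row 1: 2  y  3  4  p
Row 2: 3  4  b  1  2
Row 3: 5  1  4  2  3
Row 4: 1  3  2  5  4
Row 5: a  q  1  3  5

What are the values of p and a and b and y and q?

p = 1, a = 4, b = 5, y = 5, q = 2

At (row 2, col 3): row 2 already has {1, 2, 3, 4}, so the value is 5.
Cell (5,1): column 1 already has {1, 2, 3, 5} → 4.
For row 1, column 5: column 5 already has {2, 3, 4, 5}; that leaves 1.
At (row 1, col 2): row 1 already has {1, 2, 3, 4}, so the value is 5.
For row 5, column 2: row 5 already has {1, 3, 4, 5}; that leaves 2.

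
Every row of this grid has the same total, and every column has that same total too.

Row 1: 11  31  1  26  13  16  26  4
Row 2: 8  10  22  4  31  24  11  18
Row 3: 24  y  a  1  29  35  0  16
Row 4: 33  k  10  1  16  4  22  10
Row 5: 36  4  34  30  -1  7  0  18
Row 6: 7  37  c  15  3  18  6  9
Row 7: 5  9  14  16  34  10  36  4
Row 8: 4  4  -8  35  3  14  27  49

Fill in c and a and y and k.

Rows 1 and 2 both sum to 128, so that's the common total.
The known cells in row 4 total 96, leaving 128 − 96 = 32 for the blank.
The known cells in column 2 total 127, leaving 128 − 127 = 1 for the blank.
The known cells in row 3 total 106, leaving 128 − 106 = 22 for the blank.
The known cells in row 6 total 95, leaving 128 − 95 = 33 for the blank.

c = 33, a = 22, y = 1, k = 32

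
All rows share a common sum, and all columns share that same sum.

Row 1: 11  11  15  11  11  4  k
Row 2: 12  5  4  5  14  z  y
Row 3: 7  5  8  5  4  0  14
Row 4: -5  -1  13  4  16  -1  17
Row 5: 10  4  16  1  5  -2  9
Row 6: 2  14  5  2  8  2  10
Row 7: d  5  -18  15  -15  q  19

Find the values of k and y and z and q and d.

k = -20, y = -6, z = 9, q = 31, d = 6

Rows 3 and 4 both sum to 43, so that's the common total.
Row 1 has 11 + 11 + 15 + 11 + 11 + 4 = 63; the blank must be 43 − 63 = -20.
Column 1 has 11 + 12 + 7 − 5 + 10 + 2 = 37; the blank must be 43 − 37 = 6.
Row 7 has 6 + 5 − 18 + 15 − 15 + 19 = 12; the blank must be 43 − 12 = 31.
Column 6 has 4 + 0 − 1 − 2 + 2 + 31 = 34; the blank must be 43 − 34 = 9.
Row 2 has 12 + 5 + 4 + 5 + 14 + 9 = 49; the blank must be 43 − 49 = -6.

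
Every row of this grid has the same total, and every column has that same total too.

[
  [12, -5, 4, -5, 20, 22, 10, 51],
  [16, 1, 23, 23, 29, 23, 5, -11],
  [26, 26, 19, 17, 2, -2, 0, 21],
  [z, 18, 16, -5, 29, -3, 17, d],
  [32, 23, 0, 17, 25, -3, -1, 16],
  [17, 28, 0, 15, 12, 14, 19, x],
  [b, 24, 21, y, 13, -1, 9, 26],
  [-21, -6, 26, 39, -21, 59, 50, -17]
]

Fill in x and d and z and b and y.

x = 4, d = 19, z = 18, b = 9, y = 8

Rows 1 and 2 both sum to 109, so that's the common total.
Row 6 has 17 + 28 + 0 + 15 + 12 + 14 + 19 = 105; the blank must be 109 − 105 = 4.
Column 8 has 51 − 11 + 21 + 16 + 4 + 26 − 17 = 90; the blank must be 109 − 90 = 19.
Row 4 has 18 + 16 − 5 + 29 − 3 + 17 + 19 = 91; the blank must be 109 − 91 = 18.
Column 1 has 12 + 16 + 26 + 18 + 32 + 17 − 21 = 100; the blank must be 109 − 100 = 9.
Row 7 has 9 + 24 + 21 + 13 − 1 + 9 + 26 = 101; the blank must be 109 − 101 = 8.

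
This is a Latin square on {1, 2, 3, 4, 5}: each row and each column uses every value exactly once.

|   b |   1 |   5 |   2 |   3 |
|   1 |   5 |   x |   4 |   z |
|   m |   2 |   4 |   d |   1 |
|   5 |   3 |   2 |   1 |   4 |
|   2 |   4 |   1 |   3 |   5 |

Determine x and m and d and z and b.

Cell (2,3): column 3 already has {1, 2, 4, 5} → 3.
For row 1, column 1: row 1 already has {1, 2, 3, 5}; that leaves 4.
Cell (3,1): column 1 already has {1, 2, 4, 5} → 3.
At (row 2, col 5): row 2 already has {1, 3, 4, 5}, so the value is 2.
Cell (3,4): row 3 already has {1, 2, 3, 4} → 5.

x = 3, m = 3, d = 5, z = 2, b = 4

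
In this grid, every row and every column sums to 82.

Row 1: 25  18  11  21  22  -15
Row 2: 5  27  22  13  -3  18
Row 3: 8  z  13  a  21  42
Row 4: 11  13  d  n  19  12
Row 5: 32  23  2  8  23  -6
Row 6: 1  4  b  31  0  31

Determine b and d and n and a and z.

b = 15, d = 19, n = 8, a = 1, z = -3

Column 2: 18 + 27 + 13 + 23 + 4 = 85, so its missing entry is 82 − 85 = -3.
Row 3: 8 − 3 + 13 + 21 + 42 = 81, so its missing entry is 82 − 81 = 1.
Column 4: 21 + 13 + 1 + 8 + 31 = 74, so its missing entry is 82 − 74 = 8.
Row 4: 11 + 13 + 8 + 19 + 12 = 63, so its missing entry is 82 − 63 = 19.
Row 6: 1 + 4 + 31 + 0 + 31 = 67, so its missing entry is 82 − 67 = 15.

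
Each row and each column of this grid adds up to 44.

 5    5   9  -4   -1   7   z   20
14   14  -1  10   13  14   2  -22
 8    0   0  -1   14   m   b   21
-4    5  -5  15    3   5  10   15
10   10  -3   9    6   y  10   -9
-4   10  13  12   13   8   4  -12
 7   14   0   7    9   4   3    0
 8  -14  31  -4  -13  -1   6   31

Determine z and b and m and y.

z = 3, b = 6, m = -4, y = 11

The known cells in row 5 total 33, leaving 44 − 33 = 11 for the blank.
The known cells in column 6 total 48, leaving 44 − 48 = -4 for the blank.
The known cells in row 3 total 38, leaving 44 − 38 = 6 for the blank.
The known cells in row 1 total 41, leaving 44 − 41 = 3 for the blank.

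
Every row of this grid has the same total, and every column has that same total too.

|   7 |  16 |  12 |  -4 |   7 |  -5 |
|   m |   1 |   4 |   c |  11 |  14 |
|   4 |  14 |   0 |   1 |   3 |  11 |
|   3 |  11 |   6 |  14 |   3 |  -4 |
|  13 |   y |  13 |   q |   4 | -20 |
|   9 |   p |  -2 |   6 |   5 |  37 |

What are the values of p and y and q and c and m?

p = -22, y = 13, q = 10, c = 6, m = -3

Rows 1 and 3 both sum to 33, so that's the common total.
Row 6: 9 − 2 + 6 + 5 + 37 = 55, so its missing entry is 33 − 55 = -22.
Column 2: 16 + 1 + 14 + 11 − 22 = 20, so its missing entry is 33 − 20 = 13.
Row 5: 13 + 13 + 13 + 4 − 20 = 23, so its missing entry is 33 − 23 = 10.
Column 1: 7 + 4 + 3 + 13 + 9 = 36, so its missing entry is 33 − 36 = -3.
Row 2: -3 + 1 + 4 + 11 + 14 = 27, so its missing entry is 33 − 27 = 6.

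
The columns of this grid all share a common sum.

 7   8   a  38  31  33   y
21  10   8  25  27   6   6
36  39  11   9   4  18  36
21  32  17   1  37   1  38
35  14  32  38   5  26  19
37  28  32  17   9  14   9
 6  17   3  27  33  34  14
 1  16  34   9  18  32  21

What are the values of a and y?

Column 4 sums to 164 and so does column 5; that's the common total.
In column 3 the known cells total 137, leaving 164 − 137 = 27.
In column 7 the known cells total 143, leaving 164 − 143 = 21.

a = 27, y = 21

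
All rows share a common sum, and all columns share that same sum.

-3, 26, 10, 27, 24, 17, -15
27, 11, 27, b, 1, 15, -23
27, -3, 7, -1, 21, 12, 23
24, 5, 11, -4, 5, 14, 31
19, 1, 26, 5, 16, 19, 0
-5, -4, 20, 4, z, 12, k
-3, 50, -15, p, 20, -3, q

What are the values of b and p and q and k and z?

Rows 1 and 3 both sum to 86, so that's the common total.
Column 5: 24 + 1 + 21 + 5 + 16 + 20 = 87, so its missing entry is 86 − 87 = -1.
Row 6: -5 − 4 + 20 + 4 − 1 + 12 = 26, so its missing entry is 86 − 26 = 60.
Column 7: -15 − 23 + 23 + 31 + 0 + 60 = 76, so its missing entry is 86 − 76 = 10.
Row 7: -3 + 50 − 15 + 20 − 3 + 10 = 59, so its missing entry is 86 − 59 = 27.
Row 2: 27 + 11 + 27 + 1 + 15 − 23 = 58, so its missing entry is 86 − 58 = 28.

b = 28, p = 27, q = 10, k = 60, z = -1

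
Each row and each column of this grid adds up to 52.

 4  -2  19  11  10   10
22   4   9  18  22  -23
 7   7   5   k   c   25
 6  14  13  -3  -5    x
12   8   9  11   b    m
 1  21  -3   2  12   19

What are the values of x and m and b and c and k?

x = 27, m = -6, b = 18, c = -5, k = 13

Column 4: 11 + 18 − 3 + 11 + 2 = 39, so its missing entry is 52 − 39 = 13.
Row 3: 7 + 7 + 5 + 13 + 25 = 57, so its missing entry is 52 − 57 = -5.
Column 5: 10 + 22 − 5 − 5 + 12 = 34, so its missing entry is 52 − 34 = 18.
Row 5: 12 + 8 + 9 + 11 + 18 = 58, so its missing entry is 52 − 58 = -6.
Row 4: 6 + 14 + 13 − 3 − 5 = 25, so its missing entry is 52 − 25 = 27.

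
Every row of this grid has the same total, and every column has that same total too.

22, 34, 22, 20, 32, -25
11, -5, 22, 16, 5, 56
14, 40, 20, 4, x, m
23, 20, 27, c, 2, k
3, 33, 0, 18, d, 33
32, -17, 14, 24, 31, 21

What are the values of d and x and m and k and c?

d = 18, x = 17, m = 10, k = 10, c = 23

Rows 1 and 2 both sum to 105, so that's the common total.
Row 5 has 3 + 33 + 0 + 18 + 33 = 87; the blank must be 105 − 87 = 18.
Column 5 has 32 + 5 + 2 + 18 + 31 = 88; the blank must be 105 − 88 = 17.
Column 4 has 20 + 16 + 4 + 18 + 24 = 82; the blank must be 105 − 82 = 23.
Row 3 has 14 + 40 + 20 + 4 + 17 = 95; the blank must be 105 − 95 = 10.
Row 4 has 23 + 20 + 27 + 23 + 2 = 95; the blank must be 105 − 95 = 10.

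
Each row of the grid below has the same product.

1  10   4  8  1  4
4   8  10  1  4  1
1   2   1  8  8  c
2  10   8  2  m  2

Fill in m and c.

m = 2, c = 10

Rows 1 and 2 each multiply to 1280, so every row has product 1280.
Row 4: 2×10×8×2×2 = 640, so the missing entry is 1280 ÷ 640 = 2.
Row 3: 1×2×1×8×8 = 128, so the missing entry is 1280 ÷ 128 = 10.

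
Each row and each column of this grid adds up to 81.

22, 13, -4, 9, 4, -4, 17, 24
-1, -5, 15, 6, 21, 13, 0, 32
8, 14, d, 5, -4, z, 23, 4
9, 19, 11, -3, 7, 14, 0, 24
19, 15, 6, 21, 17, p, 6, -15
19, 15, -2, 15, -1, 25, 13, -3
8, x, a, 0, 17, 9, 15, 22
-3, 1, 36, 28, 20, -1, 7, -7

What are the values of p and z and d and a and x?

p = 12, z = 13, d = 18, a = 1, x = 9

Column 2: 13 − 5 + 14 + 19 + 15 + 15 + 1 = 72, so its missing entry is 81 − 72 = 9.
Row 7: 8 + 9 + 0 + 17 + 9 + 15 + 22 = 80, so its missing entry is 81 − 80 = 1.
Row 5: 19 + 15 + 6 + 21 + 17 + 6 − 15 = 69, so its missing entry is 81 − 69 = 12.
Column 3: -4 + 15 + 11 + 6 − 2 + 1 + 36 = 63, so its missing entry is 81 − 63 = 18.
Row 3: 8 + 14 + 18 + 5 − 4 + 23 + 4 = 68, so its missing entry is 81 − 68 = 13.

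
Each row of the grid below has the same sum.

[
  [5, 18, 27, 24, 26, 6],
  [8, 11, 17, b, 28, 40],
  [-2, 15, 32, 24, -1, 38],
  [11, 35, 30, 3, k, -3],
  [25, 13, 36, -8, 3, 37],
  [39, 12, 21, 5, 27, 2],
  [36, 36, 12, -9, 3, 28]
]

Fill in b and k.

Rows 3 and 5 both add up to 106, so every row sums to 106.
Row 2: 8 + 11 + 17 + 28 + 40 = 104, so the missing entry is 106 − 104 = 2.
Row 4: 11 + 35 + 30 + 3 − 3 = 76, so the missing entry is 106 − 76 = 30.

b = 2, k = 30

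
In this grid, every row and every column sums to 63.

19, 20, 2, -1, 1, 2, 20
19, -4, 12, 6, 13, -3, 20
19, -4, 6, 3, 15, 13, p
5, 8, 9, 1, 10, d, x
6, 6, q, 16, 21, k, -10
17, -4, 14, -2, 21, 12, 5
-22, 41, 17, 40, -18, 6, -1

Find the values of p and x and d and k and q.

p = 11, x = 18, d = 12, k = 21, q = 3

Column 3 has 2 + 12 + 6 + 9 + 14 + 17 = 60; the blank must be 63 − 60 = 3.
Row 5 has 6 + 6 + 3 + 16 + 21 − 10 = 42; the blank must be 63 − 42 = 21.
Row 3 has 19 − 4 + 6 + 3 + 15 + 13 = 52; the blank must be 63 − 52 = 11.
Column 7 has 20 + 20 + 11 − 10 + 5 − 1 = 45; the blank must be 63 − 45 = 18.
Row 4 has 5 + 8 + 9 + 1 + 10 + 18 = 51; the blank must be 63 − 51 = 12.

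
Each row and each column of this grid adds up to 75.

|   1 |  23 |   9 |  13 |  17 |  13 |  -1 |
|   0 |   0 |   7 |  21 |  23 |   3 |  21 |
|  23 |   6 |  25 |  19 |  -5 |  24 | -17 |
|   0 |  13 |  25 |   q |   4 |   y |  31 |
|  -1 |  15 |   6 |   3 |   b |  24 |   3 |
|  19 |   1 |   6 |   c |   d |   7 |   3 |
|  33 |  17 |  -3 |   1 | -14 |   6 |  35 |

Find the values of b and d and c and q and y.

b = 25, d = 25, c = 14, q = 4, y = -2

Row 5 has -1 + 15 + 6 + 3 + 24 + 3 = 50; the blank must be 75 − 50 = 25.
Column 5 has 17 + 23 − 5 + 4 + 25 − 14 = 50; the blank must be 75 − 50 = 25.
Row 6 has 19 + 1 + 6 + 25 + 7 + 3 = 61; the blank must be 75 − 61 = 14.
Column 4 has 13 + 21 + 19 + 3 + 14 + 1 = 71; the blank must be 75 − 71 = 4.
Row 4 has 0 + 13 + 25 + 4 + 4 + 31 = 77; the blank must be 75 − 77 = -2.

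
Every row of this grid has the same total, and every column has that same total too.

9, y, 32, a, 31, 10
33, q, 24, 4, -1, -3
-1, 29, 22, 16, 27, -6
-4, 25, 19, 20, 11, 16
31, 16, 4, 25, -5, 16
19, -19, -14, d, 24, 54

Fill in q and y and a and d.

Rows 3 and 4 both sum to 87, so that's the common total.
Row 6: 19 − 19 − 14 + 24 + 54 = 64, so its missing entry is 87 − 64 = 23.
Row 2: 33 + 24 + 4 − 1 − 3 = 57, so its missing entry is 87 − 57 = 30.
Column 2: 30 + 29 + 25 + 16 − 19 = 81, so its missing entry is 87 − 81 = 6.
Row 1: 9 + 6 + 32 + 31 + 10 = 88, so its missing entry is 87 − 88 = -1.

q = 30, y = 6, a = -1, d = 23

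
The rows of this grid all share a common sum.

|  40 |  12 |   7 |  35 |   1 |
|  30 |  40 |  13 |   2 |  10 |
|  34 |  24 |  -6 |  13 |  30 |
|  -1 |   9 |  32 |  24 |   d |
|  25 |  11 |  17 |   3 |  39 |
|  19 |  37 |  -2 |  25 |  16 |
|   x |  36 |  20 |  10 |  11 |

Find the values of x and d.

The complete rows each total 95.
Row 7 is missing 95 − 77 = 18 (since 36 + 20 + 10 + 11 = 77).
Row 4 is missing 95 − 64 = 31 (since -1 + 9 + 32 + 24 = 64).

x = 18, d = 31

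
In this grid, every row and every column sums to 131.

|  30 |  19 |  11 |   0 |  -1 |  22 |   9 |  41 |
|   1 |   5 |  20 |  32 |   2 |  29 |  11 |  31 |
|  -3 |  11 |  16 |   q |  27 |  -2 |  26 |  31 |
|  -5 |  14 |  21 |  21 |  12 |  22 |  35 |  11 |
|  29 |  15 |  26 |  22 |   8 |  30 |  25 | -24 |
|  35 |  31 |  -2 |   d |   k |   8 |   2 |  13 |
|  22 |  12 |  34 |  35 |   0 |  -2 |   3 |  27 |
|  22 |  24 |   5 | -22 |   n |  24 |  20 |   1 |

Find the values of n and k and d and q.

The known cells in row 8 total 74, leaving 131 − 74 = 57 for the blank.
The known cells in column 5 total 105, leaving 131 − 105 = 26 for the blank.
The known cells in row 6 total 113, leaving 131 − 113 = 18 for the blank.
The known cells in row 3 total 106, leaving 131 − 106 = 25 for the blank.

n = 57, k = 26, d = 18, q = 25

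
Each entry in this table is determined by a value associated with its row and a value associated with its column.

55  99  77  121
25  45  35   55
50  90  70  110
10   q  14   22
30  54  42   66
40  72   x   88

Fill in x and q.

Each row is a constant multiple of every other row — this is a multiplication table with the headers hidden.
Row 6 is 88/121 = 8/11 times row 1, so its entry in column 3 is 77 × 8/11 = 56.
Row 4 is 22/121 = 2/11 times row 1, so its entry in column 2 is 99 × 2/11 = 18.

x = 56, q = 18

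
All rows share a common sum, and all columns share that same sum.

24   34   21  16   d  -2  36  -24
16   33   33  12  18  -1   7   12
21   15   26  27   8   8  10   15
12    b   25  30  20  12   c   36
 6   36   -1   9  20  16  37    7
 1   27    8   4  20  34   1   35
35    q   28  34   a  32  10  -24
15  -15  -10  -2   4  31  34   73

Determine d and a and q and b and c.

Rows 2 and 3 both sum to 130, so that's the common total.
Row 1 has 24 + 34 + 21 + 16 − 2 + 36 − 24 = 105; the blank must be 130 − 105 = 25.
Column 5 has 25 + 18 + 8 + 20 + 20 + 20 + 4 = 115; the blank must be 130 − 115 = 15.
Row 7 has 35 + 28 + 34 + 15 + 32 + 10 − 24 = 130; the blank must be 130 − 130 = 0.
Column 2 has 34 + 33 + 15 + 36 + 27 + 0 − 15 = 130; the blank must be 130 − 130 = 0.
Row 4 has 12 + 0 + 25 + 30 + 20 + 12 + 36 = 135; the blank must be 130 − 135 = -5.

d = 25, a = 15, q = 0, b = 0, c = -5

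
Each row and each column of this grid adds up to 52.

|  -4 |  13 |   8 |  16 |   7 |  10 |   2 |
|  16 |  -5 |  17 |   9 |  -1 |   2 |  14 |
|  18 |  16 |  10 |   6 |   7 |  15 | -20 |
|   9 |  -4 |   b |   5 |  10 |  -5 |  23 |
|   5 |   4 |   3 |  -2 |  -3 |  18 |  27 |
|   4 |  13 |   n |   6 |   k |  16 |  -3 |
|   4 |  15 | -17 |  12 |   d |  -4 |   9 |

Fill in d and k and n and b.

Row 7 has 4 + 15 − 17 + 12 − 4 + 9 = 19; the blank must be 52 − 19 = 33.
Column 5 has 7 − 1 + 7 + 10 − 3 + 33 = 53; the blank must be 52 − 53 = -1.
Row 4 has 9 − 4 + 5 + 10 − 5 + 23 = 38; the blank must be 52 − 38 = 14.
Row 6 has 4 + 13 + 6 − 1 + 16 − 3 = 35; the blank must be 52 − 35 = 17.

d = 33, k = -1, n = 17, b = 14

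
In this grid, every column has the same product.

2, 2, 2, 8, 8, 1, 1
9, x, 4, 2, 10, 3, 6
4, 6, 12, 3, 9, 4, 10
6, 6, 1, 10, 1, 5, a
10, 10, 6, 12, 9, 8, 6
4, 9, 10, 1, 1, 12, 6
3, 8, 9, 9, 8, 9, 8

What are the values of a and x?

a = 3, x = 1

Columns 1 and 4 each multiply to 51840, so every column has product 51840.
Column 7: 1×6×10×6×6×8 = 17280, so the missing entry is 51840 ÷ 17280 = 3.
Column 2: 2×6×6×10×9×8 = 51840, so the missing entry is 51840 ÷ 51840 = 1.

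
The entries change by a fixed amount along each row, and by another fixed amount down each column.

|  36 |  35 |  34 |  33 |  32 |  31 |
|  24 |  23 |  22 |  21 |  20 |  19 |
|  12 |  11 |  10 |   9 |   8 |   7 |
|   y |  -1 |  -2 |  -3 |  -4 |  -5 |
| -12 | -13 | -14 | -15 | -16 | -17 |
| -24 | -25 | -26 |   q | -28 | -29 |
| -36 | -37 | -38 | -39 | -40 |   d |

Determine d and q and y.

d = -41, q = -27, y = 0

Along each row the entries change by -1 per step; down each column they change by -12.
Row 7: from -36 at column 1, stepping by -1 to column 6 gives -41.
Row 6: from -24 at column 1, stepping by -1 to column 4 gives -27.
Row 4: from -1 at column 2, stepping by -1 to column 1 gives 0.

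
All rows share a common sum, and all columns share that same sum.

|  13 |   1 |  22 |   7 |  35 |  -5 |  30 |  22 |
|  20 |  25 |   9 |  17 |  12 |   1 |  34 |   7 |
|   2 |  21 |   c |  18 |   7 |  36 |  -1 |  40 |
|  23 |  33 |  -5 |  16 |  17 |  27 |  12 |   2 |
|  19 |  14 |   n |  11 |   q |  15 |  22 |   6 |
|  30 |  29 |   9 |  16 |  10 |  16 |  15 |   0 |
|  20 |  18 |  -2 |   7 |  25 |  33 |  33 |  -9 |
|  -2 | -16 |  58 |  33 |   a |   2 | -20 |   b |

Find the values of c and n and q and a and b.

Rows 1 and 2 both sum to 125, so that's the common total.
Column 8: 22 + 7 + 40 + 2 + 6 + 0 − 9 = 68, so its missing entry is 125 − 68 = 57.
Row 8: -2 − 16 + 58 + 33 + 2 − 20 + 57 = 112, so its missing entry is 125 − 112 = 13.
Column 5: 35 + 12 + 7 + 17 + 10 + 25 + 13 = 119, so its missing entry is 125 − 119 = 6.
Row 5: 19 + 14 + 11 + 6 + 15 + 22 + 6 = 93, so its missing entry is 125 − 93 = 32.
Row 3: 2 + 21 + 18 + 7 + 36 − 1 + 40 = 123, so its missing entry is 125 − 123 = 2.

c = 2, n = 32, q = 6, a = 13, b = 57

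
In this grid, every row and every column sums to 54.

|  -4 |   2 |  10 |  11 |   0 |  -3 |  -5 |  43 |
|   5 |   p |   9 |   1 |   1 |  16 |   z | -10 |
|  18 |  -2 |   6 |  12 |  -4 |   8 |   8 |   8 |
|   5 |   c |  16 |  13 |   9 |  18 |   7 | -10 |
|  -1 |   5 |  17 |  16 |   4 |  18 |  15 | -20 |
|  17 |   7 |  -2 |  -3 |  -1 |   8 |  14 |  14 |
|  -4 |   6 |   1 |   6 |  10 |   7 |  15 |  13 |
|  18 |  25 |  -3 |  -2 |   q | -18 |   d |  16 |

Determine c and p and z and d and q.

Column 5 has 0 + 1 − 4 + 9 + 4 − 1 + 10 = 19; the blank must be 54 − 19 = 35.
Row 4 has 5 + 16 + 13 + 9 + 18 + 7 − 10 = 58; the blank must be 54 − 58 = -4.
Column 2 has 2 − 2 − 4 + 5 + 7 + 6 + 25 = 39; the blank must be 54 − 39 = 15.
Row 8 has 18 + 25 − 3 − 2 + 35 − 18 + 16 = 71; the blank must be 54 − 71 = -17.
Row 2 has 5 + 15 + 9 + 1 + 1 + 16 − 10 = 37; the blank must be 54 − 37 = 17.

c = -4, p = 15, z = 17, d = -17, q = 35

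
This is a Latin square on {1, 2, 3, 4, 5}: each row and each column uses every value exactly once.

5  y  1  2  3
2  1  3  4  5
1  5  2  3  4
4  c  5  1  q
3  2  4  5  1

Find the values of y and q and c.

Cell (4,5): column 5 already has {1, 3, 4, 5} → 2.
At (row 4, col 2): row 4 already has {1, 2, 4, 5}, so the value is 3.
Cell (1,2): row 1 already has {1, 2, 3, 5} → 4.

y = 4, q = 2, c = 3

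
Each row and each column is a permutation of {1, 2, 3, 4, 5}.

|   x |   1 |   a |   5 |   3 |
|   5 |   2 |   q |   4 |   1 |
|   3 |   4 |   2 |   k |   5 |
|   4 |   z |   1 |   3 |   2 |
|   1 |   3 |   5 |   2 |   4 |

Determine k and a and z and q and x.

k = 1, a = 4, z = 5, q = 3, x = 2

At (row 2, col 3): row 2 already has {1, 2, 4, 5}, so the value is 3.
Cell (1,1): column 1 already has {1, 3, 4, 5} → 2.
For row 4, column 2: row 4 already has {1, 2, 3, 4}; that leaves 5.
Cell (3,4): row 3 already has {2, 3, 4, 5} → 1.
For row 1, column 3: row 1 already has {1, 2, 3, 5}; that leaves 4.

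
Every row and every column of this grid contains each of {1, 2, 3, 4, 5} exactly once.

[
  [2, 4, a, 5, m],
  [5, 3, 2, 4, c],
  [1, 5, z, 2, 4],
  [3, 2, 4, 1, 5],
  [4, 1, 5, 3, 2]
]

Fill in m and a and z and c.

m = 3, a = 1, z = 3, c = 1

For row 2, column 5: row 2 already has {2, 3, 4, 5}; that leaves 1.
Cell (1,5): column 5 already has {1, 2, 4, 5} → 3.
For row 1, column 3: row 1 already has {2, 3, 4, 5}; that leaves 1.
Cell (3,3): row 3 already has {1, 2, 4, 5} → 3.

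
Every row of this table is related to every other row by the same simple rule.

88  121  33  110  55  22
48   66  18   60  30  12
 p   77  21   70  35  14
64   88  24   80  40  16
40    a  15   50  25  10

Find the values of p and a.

Each row is a constant multiple of every other row — this is a multiplication table with the headers hidden.
Row 3 is 35/55 = 7/11 times row 1, so its entry in column 1 is 88 × 7/11 = 56.
Row 5 is 25/55 = 5/11 times row 1, so its entry in column 2 is 121 × 5/11 = 55.

p = 56, a = 55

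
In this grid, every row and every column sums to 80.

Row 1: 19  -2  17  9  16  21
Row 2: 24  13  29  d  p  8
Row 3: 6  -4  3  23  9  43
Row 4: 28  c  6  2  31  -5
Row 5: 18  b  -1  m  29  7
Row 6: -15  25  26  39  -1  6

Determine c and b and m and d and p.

Row 4 has 28 + 6 + 2 + 31 − 5 = 62; the blank must be 80 − 62 = 18.
Column 2 has -2 + 13 − 4 + 18 + 25 = 50; the blank must be 80 − 50 = 30.
Row 5 has 18 + 30 − 1 + 29 + 7 = 83; the blank must be 80 − 83 = -3.
Column 5 has 16 + 9 + 31 + 29 − 1 = 84; the blank must be 80 − 84 = -4.
Row 2 has 24 + 13 + 29 − 4 + 8 = 70; the blank must be 80 − 70 = 10.

c = 18, b = 30, m = -3, d = 10, p = -4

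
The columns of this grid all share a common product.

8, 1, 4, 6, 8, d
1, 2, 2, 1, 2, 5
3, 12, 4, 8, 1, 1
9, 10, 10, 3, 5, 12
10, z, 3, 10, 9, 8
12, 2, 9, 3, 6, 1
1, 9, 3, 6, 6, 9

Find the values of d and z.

Columns 3 and 4 each multiply to 25920, so every column has product 25920.
Column 6: 5×1×12×8×1×9 = 4320, so the missing entry is 25920 ÷ 4320 = 6.
Column 2: 1×2×12×10×2×9 = 4320, so the missing entry is 25920 ÷ 4320 = 6.

d = 6, z = 6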